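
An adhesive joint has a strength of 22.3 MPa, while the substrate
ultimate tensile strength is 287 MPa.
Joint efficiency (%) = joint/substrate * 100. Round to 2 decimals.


Efficiency = 22.3 / 287 * 100
= 7.77%

7.77


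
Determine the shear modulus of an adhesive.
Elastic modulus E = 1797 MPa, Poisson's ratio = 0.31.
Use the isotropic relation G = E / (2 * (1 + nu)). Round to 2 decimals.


G = 1797 / (2*(1+0.31)) = 1797 / 2.62
= 685.88 MPa

685.88


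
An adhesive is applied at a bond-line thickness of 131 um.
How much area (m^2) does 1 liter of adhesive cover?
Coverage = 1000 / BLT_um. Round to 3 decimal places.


Coverage = 1000 / 131 = 7.634 m^2

7.634


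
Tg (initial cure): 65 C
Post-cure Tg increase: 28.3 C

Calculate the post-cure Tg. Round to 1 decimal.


Post-cure Tg = 65 + 28.3 = 93.3 C

93.3


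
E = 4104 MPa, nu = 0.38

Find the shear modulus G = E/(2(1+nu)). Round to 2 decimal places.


G = 4104 / (2 * 1.38)
= 1486.96 MPa

1486.96


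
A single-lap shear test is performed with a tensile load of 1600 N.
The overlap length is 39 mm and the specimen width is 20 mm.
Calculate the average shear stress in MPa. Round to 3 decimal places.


Shear stress = F / (overlap * width)
= 1600 / (39 * 20)
= 1600 / 780
= 2.051 MPa

2.051


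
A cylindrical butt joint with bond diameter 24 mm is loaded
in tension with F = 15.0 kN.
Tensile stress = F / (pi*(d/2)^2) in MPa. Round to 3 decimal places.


Area = pi * (24/2)^2 = 452.3893 mm^2
Stress = 15.0*1000 / 452.3893
= 33.157 MPa

33.157


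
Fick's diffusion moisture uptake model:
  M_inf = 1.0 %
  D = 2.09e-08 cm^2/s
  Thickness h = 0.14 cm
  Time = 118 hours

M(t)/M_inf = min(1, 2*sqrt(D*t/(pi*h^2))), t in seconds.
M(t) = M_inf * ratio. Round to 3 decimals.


t_sec = 118 * 3600 = 424800
ratio = 2*sqrt(2.09e-08*424800/(pi*0.14^2))
= min(1, 0.759438)
= 0.759438
M(t) = 1.0 * 0.759438 = 0.759 %

0.759


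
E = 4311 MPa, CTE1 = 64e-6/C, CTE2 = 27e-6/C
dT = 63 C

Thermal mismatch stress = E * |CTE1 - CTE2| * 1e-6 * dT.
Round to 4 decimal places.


= 4311 * 37e-6 * 63
= 10.0489 MPa

10.0489


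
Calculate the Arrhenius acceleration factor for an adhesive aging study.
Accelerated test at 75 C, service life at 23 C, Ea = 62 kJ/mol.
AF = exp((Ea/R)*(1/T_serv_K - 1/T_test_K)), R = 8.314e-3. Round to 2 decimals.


T_test = 348.15 K, T_serv = 296.15 K
Ea/R = 62 / 0.008314 = 7457.30
AF = exp(7457.30 * (1/296.15 - 1/348.15))
= 42.99

42.99


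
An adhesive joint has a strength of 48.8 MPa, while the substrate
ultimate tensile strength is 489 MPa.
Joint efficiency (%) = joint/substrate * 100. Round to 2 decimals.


Efficiency = 48.8 / 489 * 100
= 9.98%

9.98


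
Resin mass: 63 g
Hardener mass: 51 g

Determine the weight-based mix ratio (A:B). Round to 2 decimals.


Ratio = 63 / 51 = 1.24

1.24


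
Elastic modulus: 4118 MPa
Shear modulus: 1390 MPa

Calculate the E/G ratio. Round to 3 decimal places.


E / G = 4118 / 1390 = 2.963

2.963


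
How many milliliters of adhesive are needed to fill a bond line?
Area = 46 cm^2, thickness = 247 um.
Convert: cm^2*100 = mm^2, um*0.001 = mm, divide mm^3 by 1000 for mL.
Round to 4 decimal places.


= (46 * 100) * (247 * 0.001) / 1000
= 1.1362 mL

1.1362


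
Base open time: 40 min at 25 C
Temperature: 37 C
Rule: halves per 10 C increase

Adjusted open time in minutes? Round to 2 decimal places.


Acceleration = 2^((37-25)/10) = 2.2974
Open time = 40 / 2.2974 = 17.41 min

17.41


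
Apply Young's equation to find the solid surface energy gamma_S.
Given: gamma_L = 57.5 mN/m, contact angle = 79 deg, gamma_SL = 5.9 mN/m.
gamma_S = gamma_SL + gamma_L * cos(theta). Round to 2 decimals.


theta_rad = 79 * pi/180 = 1.378810
gamma_S = 5.9 + 57.5 * cos(1.378810)
= 16.87 mN/m

16.87


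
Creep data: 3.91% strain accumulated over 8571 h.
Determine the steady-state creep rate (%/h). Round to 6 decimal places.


Rate = 3.91 / 8571 = 0.000456 %/h

0.000456


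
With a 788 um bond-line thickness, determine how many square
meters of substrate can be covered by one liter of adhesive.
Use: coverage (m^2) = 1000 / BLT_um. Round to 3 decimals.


Coverage = 1000 / 788 = 1.269 m^2

1.269


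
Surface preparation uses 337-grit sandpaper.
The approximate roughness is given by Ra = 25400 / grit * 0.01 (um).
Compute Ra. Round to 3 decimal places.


Ra = 25400 / 337 * 0.01
= 254 / 337
= 0.754 um

0.754


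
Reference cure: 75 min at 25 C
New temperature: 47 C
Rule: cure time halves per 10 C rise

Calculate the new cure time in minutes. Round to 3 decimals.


factor = 2^((47-25)/10) = 4.5948
t_new = 75 / 4.5948 = 16.323 min

16.323


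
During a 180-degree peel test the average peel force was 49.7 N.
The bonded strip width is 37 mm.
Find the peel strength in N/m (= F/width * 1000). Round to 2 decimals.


Peel strength = F/width * 1000
= 49.7 / 37 * 1000
= 1343.24 N/m

1343.24


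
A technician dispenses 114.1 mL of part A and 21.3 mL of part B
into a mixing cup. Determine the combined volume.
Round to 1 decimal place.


Combined volume = 114.1 + 21.3
= 135.4 mL

135.4


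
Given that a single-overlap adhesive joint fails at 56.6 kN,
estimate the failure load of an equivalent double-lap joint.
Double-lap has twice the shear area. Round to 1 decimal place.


Double-lap factor = 2
Expected load = 56.6 * 2 = 113.2 kN

113.2


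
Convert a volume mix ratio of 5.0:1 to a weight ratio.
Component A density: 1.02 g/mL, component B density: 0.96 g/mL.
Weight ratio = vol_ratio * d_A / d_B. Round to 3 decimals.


= 5.0 * 1.02 / 0.96 = 5.313

5.313


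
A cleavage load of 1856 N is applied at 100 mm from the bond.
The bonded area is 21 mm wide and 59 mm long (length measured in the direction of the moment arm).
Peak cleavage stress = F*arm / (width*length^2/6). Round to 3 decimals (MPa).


Moment = 1856 * 100 = 185600 N*mm
Section modulus = 21 * 3481 / 6 = 73101 / 6 mm^3
Stress = 185600 / (73101 / 6) = 1113600 / 73101
= 15.234 MPa

15.234


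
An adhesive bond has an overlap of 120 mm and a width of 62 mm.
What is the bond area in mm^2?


Bond area = overlap * width
= 120 * 62
= 7440 mm^2

7440


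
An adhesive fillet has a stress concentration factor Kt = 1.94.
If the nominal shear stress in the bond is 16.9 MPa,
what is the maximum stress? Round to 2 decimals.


Max stress = 16.9 * 1.94 = 32.79 MPa

32.79


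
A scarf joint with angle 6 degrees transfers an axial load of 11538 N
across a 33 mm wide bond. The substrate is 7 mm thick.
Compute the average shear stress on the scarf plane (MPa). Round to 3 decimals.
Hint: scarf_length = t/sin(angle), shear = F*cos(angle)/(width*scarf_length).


scarf_length = 7 / sin(6 deg) = 66.9674 mm
cos(6 deg) = 0.994522
shear stress = 11538 * 0.994522 / (33 * 66.9674)
= 5.192 MPa

5.192


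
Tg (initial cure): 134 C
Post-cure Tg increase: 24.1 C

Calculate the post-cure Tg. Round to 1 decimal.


Post-cure Tg = 134 + 24.1 = 158.1 C

158.1


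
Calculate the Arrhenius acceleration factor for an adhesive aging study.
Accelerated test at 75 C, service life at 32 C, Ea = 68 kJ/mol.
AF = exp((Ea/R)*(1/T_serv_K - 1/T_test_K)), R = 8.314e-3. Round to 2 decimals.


T_test = 348.15 K, T_serv = 305.15 K
Ea/R = 68 / 0.008314 = 8178.98
AF = exp(8178.98 * (1/305.15 - 1/348.15))
= 27.40

27.40


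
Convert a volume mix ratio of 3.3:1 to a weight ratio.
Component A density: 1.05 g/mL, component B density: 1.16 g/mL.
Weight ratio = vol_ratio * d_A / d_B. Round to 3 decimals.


= 3.3 * 1.05 / 1.16 = 2.987

2.987


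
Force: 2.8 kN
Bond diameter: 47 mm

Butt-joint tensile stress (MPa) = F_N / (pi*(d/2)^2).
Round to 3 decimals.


F_N = 2.8 * 1000 = 2800.0 N
A = pi*(23.5)^2 = 1734.9445 mm^2
stress = 2800.0 / 1734.9445 = 1.614 MPa

1.614


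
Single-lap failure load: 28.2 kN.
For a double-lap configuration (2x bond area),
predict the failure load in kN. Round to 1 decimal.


Failure load = 28.2 * 2 = 56.4 kN

56.4


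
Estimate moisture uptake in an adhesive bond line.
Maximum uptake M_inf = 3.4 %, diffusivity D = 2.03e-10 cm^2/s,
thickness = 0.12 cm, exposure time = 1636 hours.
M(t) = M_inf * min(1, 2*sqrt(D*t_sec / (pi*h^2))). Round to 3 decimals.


Convert time: 1636 h = 5889600 s
ratio = min(1, 2*sqrt(2.03e-10*5889600/(pi*0.12^2)))
= 0.325136
M(t) = 3.4 * 0.325136 = 1.105%

1.105


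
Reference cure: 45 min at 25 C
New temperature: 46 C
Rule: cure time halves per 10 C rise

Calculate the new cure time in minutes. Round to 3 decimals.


factor = 2^((46-25)/10) = 4.2871
t_new = 45 / 4.2871 = 10.497 min

10.497


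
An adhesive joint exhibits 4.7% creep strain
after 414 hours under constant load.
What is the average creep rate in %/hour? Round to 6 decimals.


Creep rate = strain / time
= 4.7 / 414
= 0.011353 %/h

0.011353


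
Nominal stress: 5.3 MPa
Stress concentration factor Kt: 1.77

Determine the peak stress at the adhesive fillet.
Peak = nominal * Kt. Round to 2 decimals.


Peak stress = 5.3 * 1.77
= 9.38 MPa

9.38


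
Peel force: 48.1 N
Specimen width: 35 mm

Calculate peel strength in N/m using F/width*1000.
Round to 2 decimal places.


Peel strength = 48.1 / 35 * 1000 = 1374.29 N/m

1374.29


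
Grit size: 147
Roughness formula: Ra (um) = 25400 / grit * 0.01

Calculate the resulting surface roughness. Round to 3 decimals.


Ra = 25400 / 147 * 0.01
= 1.728 um

1.728


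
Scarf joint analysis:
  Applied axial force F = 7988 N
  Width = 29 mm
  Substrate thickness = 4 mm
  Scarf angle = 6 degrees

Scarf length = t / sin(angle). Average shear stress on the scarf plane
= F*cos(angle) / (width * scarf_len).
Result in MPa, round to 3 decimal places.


Scarf length = 4 / sin(6 deg) = 38.2671 mm
cos(6 deg) = 0.994522
Shear = 7988 * 0.994522 / (29 * 38.2671)
= 7.159 MPa

7.159


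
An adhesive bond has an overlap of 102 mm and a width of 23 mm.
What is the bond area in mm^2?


Bond area = overlap * width
= 102 * 23
= 2346 mm^2

2346


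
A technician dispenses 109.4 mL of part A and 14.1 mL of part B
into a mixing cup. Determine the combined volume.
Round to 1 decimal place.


Combined volume = 109.4 + 14.1
= 123.5 mL

123.5


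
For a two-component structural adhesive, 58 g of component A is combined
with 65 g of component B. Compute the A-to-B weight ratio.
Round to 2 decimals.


Weight ratio A:B = 58 / 65
= 0.89

0.89


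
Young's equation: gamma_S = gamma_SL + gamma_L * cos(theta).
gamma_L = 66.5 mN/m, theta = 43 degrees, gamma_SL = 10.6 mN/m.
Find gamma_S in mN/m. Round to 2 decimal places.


cos(43 deg) = 0.731354
gamma_S = 10.6 + 66.5 * 0.731354
= 59.24 mN/m

59.24


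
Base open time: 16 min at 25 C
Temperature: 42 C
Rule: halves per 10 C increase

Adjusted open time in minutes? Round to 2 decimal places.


Acceleration = 2^((42-25)/10) = 3.2490
Open time = 16 / 3.2490 = 4.92 min

4.92


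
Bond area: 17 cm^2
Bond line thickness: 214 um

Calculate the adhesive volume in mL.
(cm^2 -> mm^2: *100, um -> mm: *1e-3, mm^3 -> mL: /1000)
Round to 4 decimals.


V = 17*100 * 214*1e-3 / 1000
= 0.3638 mL

0.3638


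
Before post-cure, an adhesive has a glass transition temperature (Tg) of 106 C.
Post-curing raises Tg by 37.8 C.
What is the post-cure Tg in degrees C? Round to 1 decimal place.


Tg_post = Tg_base + delta_Tg
= 106 + 37.8
= 143.8 C

143.8


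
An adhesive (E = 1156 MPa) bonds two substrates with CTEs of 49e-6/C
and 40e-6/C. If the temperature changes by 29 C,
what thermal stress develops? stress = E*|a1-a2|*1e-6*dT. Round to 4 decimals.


Stress = 1156 * |49 - 40| * 1e-6 * 29
= 0.3017 MPa

0.3017


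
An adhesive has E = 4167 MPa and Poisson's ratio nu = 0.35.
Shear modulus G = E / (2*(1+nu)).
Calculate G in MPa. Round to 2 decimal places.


G = 4167 / (2*(1+0.35))
= 4167 / 2.70
= 1543.33 MPa

1543.33


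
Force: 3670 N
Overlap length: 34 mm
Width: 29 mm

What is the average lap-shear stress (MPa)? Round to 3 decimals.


Average shear stress = F / (overlap * width)
= 3670 / (34 * 29)
= 3.722 MPa

3.722


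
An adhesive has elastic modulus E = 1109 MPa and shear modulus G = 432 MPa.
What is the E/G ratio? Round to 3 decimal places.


E/G = 1109 / 432 = 2.567

2.567


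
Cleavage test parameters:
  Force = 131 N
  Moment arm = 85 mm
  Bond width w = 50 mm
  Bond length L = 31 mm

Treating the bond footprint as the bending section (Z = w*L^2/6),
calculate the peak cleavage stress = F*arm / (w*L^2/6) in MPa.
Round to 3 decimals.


M = 131 * 85 = 11135 N*mm
Z = 50 * 31^2 / 6 = 48050 / 6 mm^3
sigma = M / Z = 6 * 11135 / 48050 = 66810 / 48050
= 1.390 MPa

1.390


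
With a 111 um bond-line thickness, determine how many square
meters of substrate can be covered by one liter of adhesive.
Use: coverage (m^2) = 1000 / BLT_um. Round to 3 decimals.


Coverage = 1000 / 111 = 9.009 m^2

9.009


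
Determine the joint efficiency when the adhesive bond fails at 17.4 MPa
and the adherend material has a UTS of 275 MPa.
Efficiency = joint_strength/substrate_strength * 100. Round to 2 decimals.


Joint efficiency = 17.4 / 275 * 100
= 6.33%

6.33


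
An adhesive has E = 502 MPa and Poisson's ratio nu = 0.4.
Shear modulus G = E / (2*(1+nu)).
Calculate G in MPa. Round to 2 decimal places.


G = 502 / (2*(1+0.4))
= 502 / 2.80
= 179.29 MPa

179.29


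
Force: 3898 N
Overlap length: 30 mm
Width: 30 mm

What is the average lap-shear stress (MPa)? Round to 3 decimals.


Average shear stress = F / (overlap * width)
= 3898 / (30 * 30)
= 4.331 MPa

4.331


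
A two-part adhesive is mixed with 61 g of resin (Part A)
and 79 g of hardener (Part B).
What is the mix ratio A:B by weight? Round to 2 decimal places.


Mix ratio = mass_A / mass_B
= 61 / 79
= 0.77

0.77


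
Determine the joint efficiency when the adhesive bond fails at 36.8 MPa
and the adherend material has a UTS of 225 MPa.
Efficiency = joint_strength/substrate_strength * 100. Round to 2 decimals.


Joint efficiency = 36.8 / 225 * 100
= 16.36%

16.36


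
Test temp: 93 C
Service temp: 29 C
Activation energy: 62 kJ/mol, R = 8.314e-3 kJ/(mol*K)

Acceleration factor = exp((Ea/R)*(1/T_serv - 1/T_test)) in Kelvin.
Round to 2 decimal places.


AF = exp((62/0.008314)*(1/302.15 - 1/366.15))
= 74.74

74.74


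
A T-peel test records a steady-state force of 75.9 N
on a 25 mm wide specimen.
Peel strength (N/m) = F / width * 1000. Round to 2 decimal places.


Peel strength = 75.9 / 25 * 1000
= 3036.00 N/m

3036.00


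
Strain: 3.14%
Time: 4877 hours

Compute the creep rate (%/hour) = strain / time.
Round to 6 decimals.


Creep rate = 3.14 / 4877
= 0.000644 %/h

0.000644


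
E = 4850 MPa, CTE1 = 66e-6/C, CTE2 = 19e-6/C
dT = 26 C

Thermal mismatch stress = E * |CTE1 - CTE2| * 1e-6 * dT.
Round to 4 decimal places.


= 4850 * 47e-6 * 26
= 5.9267 MPa

5.9267


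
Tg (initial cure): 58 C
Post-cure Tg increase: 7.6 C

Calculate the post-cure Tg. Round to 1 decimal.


Post-cure Tg = 58 + 7.6 = 65.6 C

65.6


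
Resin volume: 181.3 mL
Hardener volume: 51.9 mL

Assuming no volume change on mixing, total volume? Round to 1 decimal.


V_total = 181.3 + 51.9 = 233.2 mL

233.2


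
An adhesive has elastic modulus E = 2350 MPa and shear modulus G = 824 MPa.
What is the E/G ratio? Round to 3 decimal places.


E/G = 2350 / 824 = 2.852

2.852


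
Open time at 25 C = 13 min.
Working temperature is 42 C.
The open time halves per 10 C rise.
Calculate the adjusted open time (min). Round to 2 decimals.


factor = 2^((42 - 25) / 10) = 3.2490
ot = 13 / 3.2490 = 4.00 min

4.00


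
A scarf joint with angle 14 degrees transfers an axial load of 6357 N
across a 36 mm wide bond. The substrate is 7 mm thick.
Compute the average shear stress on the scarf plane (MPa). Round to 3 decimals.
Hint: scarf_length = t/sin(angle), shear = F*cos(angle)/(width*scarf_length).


scarf_length = 7 / sin(14 deg) = 28.9350 mm
cos(14 deg) = 0.970296
shear stress = 6357 * 0.970296 / (36 * 28.9350)
= 5.921 MPa

5.921


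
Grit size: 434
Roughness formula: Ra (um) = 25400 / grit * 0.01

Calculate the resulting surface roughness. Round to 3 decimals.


Ra = 25400 / 434 * 0.01
= 0.585 um

0.585


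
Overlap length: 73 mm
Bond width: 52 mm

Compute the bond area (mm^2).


Bond area = 73 * 52 = 3796 mm^2

3796


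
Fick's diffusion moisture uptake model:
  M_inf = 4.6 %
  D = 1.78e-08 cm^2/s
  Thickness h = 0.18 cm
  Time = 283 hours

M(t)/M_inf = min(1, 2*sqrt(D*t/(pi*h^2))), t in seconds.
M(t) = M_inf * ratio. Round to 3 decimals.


t_sec = 283 * 3600 = 1018800
ratio = 2*sqrt(1.78e-08*1018800/(pi*0.18^2))
= min(1, 0.844184)
= 0.844184
M(t) = 4.6 * 0.844184 = 3.883 %

3.883


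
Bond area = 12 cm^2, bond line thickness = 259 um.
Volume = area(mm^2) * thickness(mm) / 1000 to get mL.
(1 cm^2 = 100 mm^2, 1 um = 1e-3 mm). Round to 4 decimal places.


area_mm2 = 12 * 100 = 1200
blt_mm = 259 * 1e-3 = 0.259
vol_mm3 = 1200 * 0.259 = 310.8
vol_mL = 310.8 / 1000 = 0.3108 mL

0.3108


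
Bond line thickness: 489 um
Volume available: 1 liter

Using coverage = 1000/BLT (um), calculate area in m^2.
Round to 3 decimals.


1 L = 1e6 mm^3, thickness = 489 um = 0.489 mm
Area = 1e6 / 0.489 mm^2 = (1e6 / 0.489) / 1e6 m^2 = 1000 / 489 m^2
= 2.045 m^2

2.045


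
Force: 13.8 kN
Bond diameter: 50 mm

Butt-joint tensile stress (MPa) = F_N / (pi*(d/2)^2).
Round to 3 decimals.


F_N = 13.8 * 1000 = 13800.0 N
A = pi*(25.0)^2 = 1963.4954 mm^2
stress = 13800.0 / 1963.4954 = 7.028 MPa

7.028


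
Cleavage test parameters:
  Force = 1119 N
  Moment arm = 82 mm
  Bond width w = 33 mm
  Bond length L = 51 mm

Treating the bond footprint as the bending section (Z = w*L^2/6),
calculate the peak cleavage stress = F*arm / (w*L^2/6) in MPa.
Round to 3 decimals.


M = 1119 * 82 = 91758 N*mm
Z = 33 * 51^2 / 6 = 85833 / 6 mm^3
sigma = M / Z = 6 * 91758 / 85833 = 550548 / 85833
= 6.414 MPa

6.414


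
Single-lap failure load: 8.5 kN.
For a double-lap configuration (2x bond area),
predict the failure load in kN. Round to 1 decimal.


Failure load = 8.5 * 2 = 17.0 kN

17.0


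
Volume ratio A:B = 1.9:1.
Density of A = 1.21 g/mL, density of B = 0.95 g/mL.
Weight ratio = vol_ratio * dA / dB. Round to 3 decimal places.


Wt ratio = 1.9 * 1.21 / 0.95
= 2.420

2.420


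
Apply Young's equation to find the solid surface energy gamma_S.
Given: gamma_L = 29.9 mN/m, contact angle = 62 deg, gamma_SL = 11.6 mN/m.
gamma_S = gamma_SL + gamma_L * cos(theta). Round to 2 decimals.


theta_rad = 62 * pi/180 = 1.082104
gamma_S = 11.6 + 29.9 * cos(1.082104)
= 25.64 mN/m

25.64


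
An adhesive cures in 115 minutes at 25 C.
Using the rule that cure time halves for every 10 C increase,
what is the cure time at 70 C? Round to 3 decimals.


Factor = 2^((70 - 25) / 10) = 22.6274
Cure time = 115 / 22.6274
= 5.082 minutes

5.082


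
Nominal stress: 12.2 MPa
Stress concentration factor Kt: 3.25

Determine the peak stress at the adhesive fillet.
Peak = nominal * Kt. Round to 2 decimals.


Peak stress = 12.2 * 3.25
= 39.65 MPa

39.65


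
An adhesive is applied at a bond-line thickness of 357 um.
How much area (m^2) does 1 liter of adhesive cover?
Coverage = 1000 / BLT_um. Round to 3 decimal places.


Coverage = 1000 / 357 = 2.801 m^2

2.801


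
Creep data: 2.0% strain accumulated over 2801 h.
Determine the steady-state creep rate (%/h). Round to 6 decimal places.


Rate = 2.0 / 2801 = 0.000714 %/h

0.000714


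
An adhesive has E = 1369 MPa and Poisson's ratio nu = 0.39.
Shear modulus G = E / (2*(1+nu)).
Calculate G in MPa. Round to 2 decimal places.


G = 1369 / (2*(1+0.39))
= 1369 / 2.78
= 492.45 MPa

492.45


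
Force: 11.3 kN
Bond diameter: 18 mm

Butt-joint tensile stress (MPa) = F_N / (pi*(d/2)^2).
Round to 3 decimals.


F_N = 11.3 * 1000 = 11300.0 N
A = pi*(9.0)^2 = 254.4690 mm^2
stress = 11300.0 / 254.4690 = 44.406 MPa

44.406


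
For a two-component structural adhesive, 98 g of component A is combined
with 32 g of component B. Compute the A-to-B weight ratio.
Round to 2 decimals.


Weight ratio A:B = 98 / 32
= 3.06

3.06


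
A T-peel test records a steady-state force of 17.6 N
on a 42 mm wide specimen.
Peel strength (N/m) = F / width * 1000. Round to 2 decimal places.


Peel strength = 17.6 / 42 * 1000
= 419.05 N/m

419.05


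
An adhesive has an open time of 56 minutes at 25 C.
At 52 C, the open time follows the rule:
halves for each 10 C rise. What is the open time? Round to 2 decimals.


Factor = 2^((52-25)/10) = 6.4980
Open time = 56 / 6.4980 = 8.62 min

8.62


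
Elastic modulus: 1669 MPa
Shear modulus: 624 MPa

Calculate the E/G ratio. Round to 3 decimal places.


E / G = 1669 / 624 = 2.675

2.675


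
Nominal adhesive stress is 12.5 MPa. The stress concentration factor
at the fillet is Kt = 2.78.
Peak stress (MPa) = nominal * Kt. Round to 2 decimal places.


Peak = 12.5 * 2.78 = 34.75 MPa

34.75


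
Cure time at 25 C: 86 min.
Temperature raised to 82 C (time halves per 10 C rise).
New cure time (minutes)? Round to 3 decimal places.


Acceleration factor = 2^(57/10) = 51.9842
New time = 86 / 51.9842 = 1.654 min

1.654


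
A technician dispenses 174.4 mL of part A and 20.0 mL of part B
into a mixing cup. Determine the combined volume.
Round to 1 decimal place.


Combined volume = 174.4 + 20.0
= 194.4 mL

194.4


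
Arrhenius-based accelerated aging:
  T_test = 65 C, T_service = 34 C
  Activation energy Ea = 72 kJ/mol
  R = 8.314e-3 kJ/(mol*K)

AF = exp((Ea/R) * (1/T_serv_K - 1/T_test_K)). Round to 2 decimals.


T_test_K = 338.15, T_serv_K = 307.15
AF = exp((72/8.314e-3) * (1/307.15 - 1/338.15))
= 13.26

13.26


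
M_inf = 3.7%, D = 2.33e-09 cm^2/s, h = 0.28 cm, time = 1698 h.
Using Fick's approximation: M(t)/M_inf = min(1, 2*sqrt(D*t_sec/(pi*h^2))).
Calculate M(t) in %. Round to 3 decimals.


t = 6112800 s
ratio = min(1, 2*sqrt(2.33e-09*6112800/(pi*0.0784)))
= 0.480945
M(t) = 3.7 * 0.480945 = 1.779%

1.779


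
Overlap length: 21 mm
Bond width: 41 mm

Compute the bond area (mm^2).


Bond area = 21 * 41 = 861 mm^2

861


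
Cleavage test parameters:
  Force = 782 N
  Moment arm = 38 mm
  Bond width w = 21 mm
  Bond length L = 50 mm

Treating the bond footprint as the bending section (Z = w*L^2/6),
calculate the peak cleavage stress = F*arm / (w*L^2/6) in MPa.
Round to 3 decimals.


M = 782 * 38 = 29716 N*mm
Z = 21 * 50^2 / 6 = 52500 / 6 mm^3
sigma = M / Z = 6 * 29716 / 52500 = 178296 / 52500
= 3.396 MPa

3.396


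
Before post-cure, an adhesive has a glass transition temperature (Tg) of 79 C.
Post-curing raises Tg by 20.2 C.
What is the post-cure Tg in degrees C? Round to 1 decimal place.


Tg_post = Tg_base + delta_Tg
= 79 + 20.2
= 99.2 C

99.2


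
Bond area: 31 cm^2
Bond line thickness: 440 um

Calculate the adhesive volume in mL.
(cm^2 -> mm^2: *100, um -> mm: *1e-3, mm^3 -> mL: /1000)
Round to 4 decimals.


V = 31*100 * 440*1e-3 / 1000
= 1.3640 mL

1.3640


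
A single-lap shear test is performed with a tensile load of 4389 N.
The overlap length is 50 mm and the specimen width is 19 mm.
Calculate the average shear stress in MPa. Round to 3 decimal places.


Shear stress = F / (overlap * width)
= 4389 / (50 * 19)
= 4389 / 950
= 4.620 MPa

4.620


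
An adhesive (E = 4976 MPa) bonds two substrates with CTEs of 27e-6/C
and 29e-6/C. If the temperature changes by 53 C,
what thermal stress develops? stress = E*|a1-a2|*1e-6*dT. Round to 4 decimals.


Stress = 4976 * |27 - 29| * 1e-6 * 53
= 0.5275 MPa

0.5275


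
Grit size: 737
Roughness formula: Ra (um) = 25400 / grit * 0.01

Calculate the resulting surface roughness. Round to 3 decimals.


Ra = 25400 / 737 * 0.01
= 0.345 um

0.345


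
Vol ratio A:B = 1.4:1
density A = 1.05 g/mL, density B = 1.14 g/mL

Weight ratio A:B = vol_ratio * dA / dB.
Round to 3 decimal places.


Weight ratio = 1.4 * 1.05 / 1.14
= 1.289

1.289


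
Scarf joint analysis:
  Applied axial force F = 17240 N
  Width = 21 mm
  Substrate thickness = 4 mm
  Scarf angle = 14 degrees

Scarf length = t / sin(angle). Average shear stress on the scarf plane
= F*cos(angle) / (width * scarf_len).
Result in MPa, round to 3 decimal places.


Scarf length = 4 / sin(14 deg) = 16.5343 mm
cos(14 deg) = 0.970296
Shear = 17240 * 0.970296 / (21 * 16.5343)
= 48.177 MPa

48.177


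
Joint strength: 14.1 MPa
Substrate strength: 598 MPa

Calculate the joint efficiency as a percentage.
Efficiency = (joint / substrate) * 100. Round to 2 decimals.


Efficiency = (14.1 / 598) * 100 = 2.36%

2.36


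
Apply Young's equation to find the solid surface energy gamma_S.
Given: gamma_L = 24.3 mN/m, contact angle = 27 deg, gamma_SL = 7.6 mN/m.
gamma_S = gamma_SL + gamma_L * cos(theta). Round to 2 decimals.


theta_rad = 27 * pi/180 = 0.471239
gamma_S = 7.6 + 24.3 * cos(0.471239)
= 29.25 mN/m

29.25


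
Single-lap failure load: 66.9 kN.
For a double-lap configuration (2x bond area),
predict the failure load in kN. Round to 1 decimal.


Failure load = 66.9 * 2 = 133.8 kN

133.8


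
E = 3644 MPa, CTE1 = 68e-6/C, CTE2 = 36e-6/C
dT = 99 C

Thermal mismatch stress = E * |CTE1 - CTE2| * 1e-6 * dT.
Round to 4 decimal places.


= 3644 * 32e-6 * 99
= 11.5442 MPa

11.5442


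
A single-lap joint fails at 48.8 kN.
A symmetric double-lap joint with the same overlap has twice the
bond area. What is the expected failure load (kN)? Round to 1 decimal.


Double-lap load = 2 * 48.8 = 97.6 kN

97.6


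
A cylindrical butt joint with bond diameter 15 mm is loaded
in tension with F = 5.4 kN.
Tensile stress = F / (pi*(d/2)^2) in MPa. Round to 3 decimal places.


Area = pi * (15/2)^2 = 176.7146 mm^2
Stress = 5.4*1000 / 176.7146
= 30.558 MPa

30.558


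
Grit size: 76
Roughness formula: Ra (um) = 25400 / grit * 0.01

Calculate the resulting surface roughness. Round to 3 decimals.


Ra = 25400 / 76 * 0.01
= 3.342 um

3.342


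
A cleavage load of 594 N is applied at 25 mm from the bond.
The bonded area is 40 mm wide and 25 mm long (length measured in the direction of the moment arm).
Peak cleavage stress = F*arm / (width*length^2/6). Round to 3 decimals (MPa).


Moment = 594 * 25 = 14850 N*mm
Section modulus = 40 * 625 / 6 = 25000 / 6 mm^3
Stress = 14850 / (25000 / 6) = 89100 / 25000
= 3.564 MPa

3.564


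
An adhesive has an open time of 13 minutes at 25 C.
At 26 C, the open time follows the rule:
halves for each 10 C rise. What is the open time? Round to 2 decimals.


Factor = 2^((26-25)/10) = 1.0718
Open time = 13 / 1.0718 = 12.13 min

12.13


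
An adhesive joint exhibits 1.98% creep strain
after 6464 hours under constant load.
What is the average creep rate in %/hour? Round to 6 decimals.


Creep rate = strain / time
= 1.98 / 6464
= 0.000306 %/h

0.000306


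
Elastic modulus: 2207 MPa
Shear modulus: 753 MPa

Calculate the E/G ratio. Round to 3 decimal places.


E / G = 2207 / 753 = 2.931

2.931


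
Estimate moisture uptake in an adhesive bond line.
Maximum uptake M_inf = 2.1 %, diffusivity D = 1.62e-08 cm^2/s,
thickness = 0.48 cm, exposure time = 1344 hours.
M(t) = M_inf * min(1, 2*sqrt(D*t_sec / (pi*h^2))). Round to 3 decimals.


Convert time: 1344 h = 4838400 s
ratio = min(1, 2*sqrt(1.62e-08*4838400/(pi*0.48^2)))
= 0.658146
M(t) = 2.1 * 0.658146 = 1.382%

1.382


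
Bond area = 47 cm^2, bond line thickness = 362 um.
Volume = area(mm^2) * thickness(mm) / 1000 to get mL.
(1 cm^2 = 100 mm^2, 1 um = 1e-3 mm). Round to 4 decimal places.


area_mm2 = 47 * 100 = 4700
blt_mm = 362 * 1e-3 = 0.362
vol_mm3 = 4700 * 0.362 = 1701.4
vol_mL = 1701.4 / 1000 = 1.7014 mL

1.7014


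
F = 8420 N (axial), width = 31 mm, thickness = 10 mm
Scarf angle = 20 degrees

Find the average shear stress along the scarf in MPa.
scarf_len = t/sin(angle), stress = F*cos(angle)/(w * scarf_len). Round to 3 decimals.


scarf_len = 10/sin(20 deg) = 29.2380
cos(20 deg) = 0.939693
stress = 8420*0.939693/(31*29.2380) = 8.729 MPa

8.729


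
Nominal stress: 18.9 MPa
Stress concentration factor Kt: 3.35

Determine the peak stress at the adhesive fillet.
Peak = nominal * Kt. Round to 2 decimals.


Peak stress = 18.9 * 3.35
= 63.32 MPa

63.32


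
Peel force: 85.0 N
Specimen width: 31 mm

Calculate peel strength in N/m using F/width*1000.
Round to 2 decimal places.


Peel strength = 85.0 / 31 * 1000 = 2741.94 N/m

2741.94


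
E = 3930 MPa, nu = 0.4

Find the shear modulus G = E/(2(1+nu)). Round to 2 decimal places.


G = 3930 / (2 * 1.40)
= 1403.57 MPa

1403.57


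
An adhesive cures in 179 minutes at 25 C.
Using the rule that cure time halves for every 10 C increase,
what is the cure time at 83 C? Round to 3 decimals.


Factor = 2^((83 - 25) / 10) = 55.7152
Cure time = 179 / 55.7152
= 3.213 minutes

3.213


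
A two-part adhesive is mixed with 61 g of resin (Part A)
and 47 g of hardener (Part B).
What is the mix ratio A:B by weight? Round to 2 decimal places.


Mix ratio = mass_A / mass_B
= 61 / 47
= 1.30

1.30


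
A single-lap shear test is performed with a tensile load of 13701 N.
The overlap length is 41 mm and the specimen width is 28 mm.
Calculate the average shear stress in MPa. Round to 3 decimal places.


Shear stress = F / (overlap * width)
= 13701 / (41 * 28)
= 13701 / 1148
= 11.935 MPa

11.935


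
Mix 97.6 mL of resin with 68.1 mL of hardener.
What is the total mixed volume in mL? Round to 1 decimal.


Total = 97.6 + 68.1 = 165.7 mL

165.7


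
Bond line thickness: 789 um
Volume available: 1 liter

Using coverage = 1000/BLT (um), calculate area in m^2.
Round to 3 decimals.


1 L = 1e6 mm^3, thickness = 789 um = 0.789 mm
Area = 1e6 / 0.789 mm^2 = (1e6 / 0.789) / 1e6 m^2 = 1000 / 789 m^2
= 1.267 m^2

1.267


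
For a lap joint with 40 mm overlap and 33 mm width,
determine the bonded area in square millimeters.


Area = 40 * 33 = 1320 mm^2

1320


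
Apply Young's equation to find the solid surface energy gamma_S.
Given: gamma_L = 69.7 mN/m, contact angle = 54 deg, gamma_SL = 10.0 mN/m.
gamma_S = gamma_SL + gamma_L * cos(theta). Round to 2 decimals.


theta_rad = 54 * pi/180 = 0.942478
gamma_S = 10.0 + 69.7 * cos(0.942478)
= 50.97 mN/m

50.97


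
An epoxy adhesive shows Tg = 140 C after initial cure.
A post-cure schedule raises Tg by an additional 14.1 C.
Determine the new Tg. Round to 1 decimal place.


New Tg = 140 + 14.1
= 154.1 C

154.1


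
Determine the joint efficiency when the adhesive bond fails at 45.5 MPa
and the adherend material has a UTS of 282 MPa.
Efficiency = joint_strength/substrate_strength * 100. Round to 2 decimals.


Joint efficiency = 45.5 / 282 * 100
= 16.13%

16.13


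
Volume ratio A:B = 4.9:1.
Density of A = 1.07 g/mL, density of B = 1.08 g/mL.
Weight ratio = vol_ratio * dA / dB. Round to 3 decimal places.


Wt ratio = 4.9 * 1.07 / 1.08
= 4.855

4.855


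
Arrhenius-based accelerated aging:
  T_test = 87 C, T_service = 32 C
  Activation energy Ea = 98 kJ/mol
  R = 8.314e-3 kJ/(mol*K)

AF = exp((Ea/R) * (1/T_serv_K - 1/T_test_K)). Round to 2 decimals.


T_test_K = 360.15, T_serv_K = 305.15
AF = exp((98/8.314e-3) * (1/305.15 - 1/360.15))
= 364.69

364.69


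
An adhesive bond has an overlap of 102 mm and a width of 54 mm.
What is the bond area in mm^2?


Bond area = overlap * width
= 102 * 54
= 5508 mm^2

5508


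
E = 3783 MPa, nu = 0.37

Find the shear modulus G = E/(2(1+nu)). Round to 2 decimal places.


G = 3783 / (2 * 1.37)
= 1380.66 MPa

1380.66


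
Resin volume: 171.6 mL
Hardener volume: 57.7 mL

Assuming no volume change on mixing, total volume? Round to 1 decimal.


V_total = 171.6 + 57.7 = 229.3 mL

229.3


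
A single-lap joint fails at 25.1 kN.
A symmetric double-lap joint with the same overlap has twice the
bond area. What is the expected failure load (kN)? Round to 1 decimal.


Double-lap load = 2 * 25.1 = 50.2 kN

50.2


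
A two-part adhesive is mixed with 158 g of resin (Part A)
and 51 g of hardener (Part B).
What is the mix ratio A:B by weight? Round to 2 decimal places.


Mix ratio = mass_A / mass_B
= 158 / 51
= 3.10

3.10


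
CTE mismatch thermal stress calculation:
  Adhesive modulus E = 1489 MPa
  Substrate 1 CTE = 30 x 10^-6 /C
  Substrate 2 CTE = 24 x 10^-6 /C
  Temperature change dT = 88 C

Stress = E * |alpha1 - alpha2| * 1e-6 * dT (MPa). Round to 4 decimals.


delta_alpha = |30 - 24| = 6 x 10^-6/C
Stress = 1489 * 6e-6 * 88
= 0.7862 MPa

0.7862


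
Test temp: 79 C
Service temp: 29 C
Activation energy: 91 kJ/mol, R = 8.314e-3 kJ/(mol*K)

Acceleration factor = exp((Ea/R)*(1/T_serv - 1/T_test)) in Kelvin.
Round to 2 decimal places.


AF = exp((91/0.008314)*(1/302.15 - 1/352.15))
= 171.30

171.30


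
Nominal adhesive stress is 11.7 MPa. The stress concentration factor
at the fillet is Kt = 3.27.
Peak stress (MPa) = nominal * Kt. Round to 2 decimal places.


Peak = 11.7 * 3.27 = 38.26 MPa

38.26


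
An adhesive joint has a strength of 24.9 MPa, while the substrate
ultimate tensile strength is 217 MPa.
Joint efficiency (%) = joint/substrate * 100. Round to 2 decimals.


Efficiency = 24.9 / 217 * 100
= 11.47%

11.47


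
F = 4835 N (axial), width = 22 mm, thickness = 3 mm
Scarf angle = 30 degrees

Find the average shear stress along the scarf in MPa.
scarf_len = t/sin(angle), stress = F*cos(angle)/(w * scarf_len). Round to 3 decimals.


scarf_len = 3/sin(30 deg) = 6.0000
cos(30 deg) = 0.866025
stress = 4835*0.866025/(22*6.0000) = 31.721 MPa

31.721


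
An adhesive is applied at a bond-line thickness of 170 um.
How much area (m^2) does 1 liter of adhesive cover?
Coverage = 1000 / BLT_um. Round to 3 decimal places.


Coverage = 1000 / 170 = 5.882 m^2

5.882


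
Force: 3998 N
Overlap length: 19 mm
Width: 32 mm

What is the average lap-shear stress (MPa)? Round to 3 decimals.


Average shear stress = F / (overlap * width)
= 3998 / (19 * 32)
= 6.576 MPa

6.576


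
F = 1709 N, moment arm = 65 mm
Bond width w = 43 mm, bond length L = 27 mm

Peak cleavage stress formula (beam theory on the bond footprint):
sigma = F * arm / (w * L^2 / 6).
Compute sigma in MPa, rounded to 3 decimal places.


sigma = (1709 * 65) / (43 * 729 / 6)
= 111085 * 6 / 31347
= 666510 / 31347
= 21.262 MPa

21.262


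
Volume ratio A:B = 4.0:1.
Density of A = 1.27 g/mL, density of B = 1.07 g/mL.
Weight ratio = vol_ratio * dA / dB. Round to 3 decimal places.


Wt ratio = 4.0 * 1.27 / 1.07
= 4.748

4.748


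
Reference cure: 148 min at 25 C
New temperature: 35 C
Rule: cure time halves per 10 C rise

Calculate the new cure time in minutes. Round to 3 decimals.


factor = 2^((35-25)/10) = 2.0000
t_new = 148 / 2.0000 = 74.000 min

74.000


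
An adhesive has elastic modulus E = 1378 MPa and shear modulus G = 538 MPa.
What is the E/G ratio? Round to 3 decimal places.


E/G = 1378 / 538 = 2.561

2.561


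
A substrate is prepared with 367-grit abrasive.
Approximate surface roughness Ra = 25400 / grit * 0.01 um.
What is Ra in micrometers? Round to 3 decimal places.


Ra = 25400 / 367 * 0.01 = 0.692 um

0.692


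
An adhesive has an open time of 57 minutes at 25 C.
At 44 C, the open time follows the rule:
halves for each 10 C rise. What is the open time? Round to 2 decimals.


Factor = 2^((44-25)/10) = 3.7321
Open time = 57 / 3.7321 = 15.27 min

15.27


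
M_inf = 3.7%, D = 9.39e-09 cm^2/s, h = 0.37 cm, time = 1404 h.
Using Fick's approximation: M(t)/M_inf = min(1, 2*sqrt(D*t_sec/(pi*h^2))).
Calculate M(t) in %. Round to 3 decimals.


t = 5054400 s
ratio = min(1, 2*sqrt(9.39e-09*5054400/(pi*0.1369)))
= 0.664387
M(t) = 3.7 * 0.664387 = 2.458%

2.458


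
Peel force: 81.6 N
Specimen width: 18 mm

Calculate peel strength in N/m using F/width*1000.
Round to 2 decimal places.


Peel strength = 81.6 / 18 * 1000 = 4533.33 N/m

4533.33


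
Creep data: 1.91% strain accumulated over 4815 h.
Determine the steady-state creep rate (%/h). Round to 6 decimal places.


Rate = 1.91 / 4815 = 0.000397 %/h

0.000397


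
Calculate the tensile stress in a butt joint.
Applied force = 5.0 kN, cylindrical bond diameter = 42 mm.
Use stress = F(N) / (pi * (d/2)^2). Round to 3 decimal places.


A = pi * 21.0^2 = 1385.4424 mm^2
sigma = 5000.0 / 1385.4424 = 3.609 MPa

3.609


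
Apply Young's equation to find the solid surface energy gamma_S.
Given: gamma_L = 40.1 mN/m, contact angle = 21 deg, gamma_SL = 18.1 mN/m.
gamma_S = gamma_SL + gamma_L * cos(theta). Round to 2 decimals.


theta_rad = 21 * pi/180 = 0.366519
gamma_S = 18.1 + 40.1 * cos(0.366519)
= 55.54 mN/m

55.54


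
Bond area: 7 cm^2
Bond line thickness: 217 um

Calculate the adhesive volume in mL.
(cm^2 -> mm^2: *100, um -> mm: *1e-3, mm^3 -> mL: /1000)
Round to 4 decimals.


V = 7*100 * 217*1e-3 / 1000
= 0.1519 mL

0.1519


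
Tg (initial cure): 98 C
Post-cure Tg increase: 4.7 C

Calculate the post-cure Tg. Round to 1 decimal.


Post-cure Tg = 98 + 4.7 = 102.7 C

102.7


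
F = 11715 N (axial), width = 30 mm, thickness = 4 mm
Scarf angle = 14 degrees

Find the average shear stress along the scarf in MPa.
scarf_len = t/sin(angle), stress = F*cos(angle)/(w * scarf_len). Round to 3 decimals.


scarf_len = 4/sin(14 deg) = 16.5343
cos(14 deg) = 0.970296
stress = 11715*0.970296/(30*16.5343) = 22.916 MPa

22.916


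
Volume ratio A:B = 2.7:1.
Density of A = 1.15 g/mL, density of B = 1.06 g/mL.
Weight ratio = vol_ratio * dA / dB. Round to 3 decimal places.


Wt ratio = 2.7 * 1.15 / 1.06
= 2.929

2.929


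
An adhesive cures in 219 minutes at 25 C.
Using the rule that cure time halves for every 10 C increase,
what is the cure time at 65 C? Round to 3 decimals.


Factor = 2^((65 - 25) / 10) = 16.0000
Cure time = 219 / 16.0000
= 13.688 minutes

13.688


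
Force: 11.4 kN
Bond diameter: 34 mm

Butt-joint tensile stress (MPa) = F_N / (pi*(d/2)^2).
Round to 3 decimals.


F_N = 11.4 * 1000 = 11400.0 N
A = pi*(17.0)^2 = 907.9203 mm^2
stress = 11400.0 / 907.9203 = 12.556 MPa

12.556


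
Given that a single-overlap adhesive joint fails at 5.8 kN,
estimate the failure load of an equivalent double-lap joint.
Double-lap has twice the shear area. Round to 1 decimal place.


Double-lap factor = 2
Expected load = 5.8 * 2 = 11.6 kN

11.6


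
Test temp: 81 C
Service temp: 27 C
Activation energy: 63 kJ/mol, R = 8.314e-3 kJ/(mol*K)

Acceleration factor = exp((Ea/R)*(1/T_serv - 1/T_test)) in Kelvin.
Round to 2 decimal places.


AF = exp((63/0.008314)*(1/300.15 - 1/354.15))
= 46.97

46.97


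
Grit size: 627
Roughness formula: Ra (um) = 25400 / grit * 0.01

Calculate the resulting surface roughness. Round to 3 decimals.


Ra = 25400 / 627 * 0.01
= 0.405 um

0.405


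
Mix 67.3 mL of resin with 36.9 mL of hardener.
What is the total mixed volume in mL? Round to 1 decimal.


Total = 67.3 + 36.9 = 104.2 mL

104.2


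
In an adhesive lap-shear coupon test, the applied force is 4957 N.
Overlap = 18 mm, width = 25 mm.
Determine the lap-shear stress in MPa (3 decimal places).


stress = F / (overlap * width)
= 4957 / (18 * 25)
= 11.016 MPa

11.016


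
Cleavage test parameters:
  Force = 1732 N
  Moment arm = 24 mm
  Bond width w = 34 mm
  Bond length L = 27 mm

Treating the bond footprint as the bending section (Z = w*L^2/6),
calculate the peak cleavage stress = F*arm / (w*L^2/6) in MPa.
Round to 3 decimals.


M = 1732 * 24 = 41568 N*mm
Z = 34 * 27^2 / 6 = 24786 / 6 mm^3
sigma = M / Z = 6 * 41568 / 24786 = 249408 / 24786
= 10.062 MPa

10.062


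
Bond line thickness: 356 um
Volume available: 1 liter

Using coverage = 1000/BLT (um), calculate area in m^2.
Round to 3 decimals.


1 L = 1e6 mm^3, thickness = 356 um = 0.356 mm
Area = 1e6 / 0.356 mm^2 = (1e6 / 0.356) / 1e6 m^2 = 1000 / 356 m^2
= 2.809 m^2

2.809
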